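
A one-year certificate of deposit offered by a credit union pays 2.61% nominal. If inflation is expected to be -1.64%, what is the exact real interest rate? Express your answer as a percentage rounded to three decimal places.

1 + r = 1.02610 / 0.98360 = 1.043209
r = 1.043209 − 1 = 4.3209%, i.e. 4.321%.

4.321%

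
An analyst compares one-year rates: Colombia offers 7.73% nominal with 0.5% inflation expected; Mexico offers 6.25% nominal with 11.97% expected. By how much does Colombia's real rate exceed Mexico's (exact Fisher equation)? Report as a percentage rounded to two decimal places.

12.30%

Colombia: (1 + 0.0773)/(1 + 0.0050) − 1 = 7.1940%
Mexico: (1 + 0.0625)/(1 + 0.1197) − 1 = -5.1085%
Differential = 7.1940% − (-5.1085%) = 12.3025% → 12.30%.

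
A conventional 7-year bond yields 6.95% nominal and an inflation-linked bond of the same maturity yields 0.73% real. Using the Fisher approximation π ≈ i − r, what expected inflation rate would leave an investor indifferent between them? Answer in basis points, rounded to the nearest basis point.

622 basis points

π ≈ i − r = 6.95% − 0.73% → 622 basis points.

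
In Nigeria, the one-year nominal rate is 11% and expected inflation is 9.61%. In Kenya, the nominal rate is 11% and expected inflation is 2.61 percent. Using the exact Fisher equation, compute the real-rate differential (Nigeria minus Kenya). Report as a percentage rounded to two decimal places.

-6.91%

Nigeria: (1 + 0.1100)/(1 + 0.0961) − 1 = 1.2681%
Kenya: (1 + 0.1100)/(1 + 0.0261) − 1 = 8.1766%
Differential = 1.2681% − 8.1766% = -6.9085% → -6.91%.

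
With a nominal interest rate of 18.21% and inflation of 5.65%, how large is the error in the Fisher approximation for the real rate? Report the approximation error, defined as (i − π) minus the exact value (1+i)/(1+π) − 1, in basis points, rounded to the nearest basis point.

Approximate: r ≈ 18.210% − 5.650% = 12.5600%
Exact: (1 + 0.1821)/(1 + 0.0565) − 1 = 11.8883%
Error = 12.5600% − 11.8883% = 0.6717% → 67 basis points.

67 basis points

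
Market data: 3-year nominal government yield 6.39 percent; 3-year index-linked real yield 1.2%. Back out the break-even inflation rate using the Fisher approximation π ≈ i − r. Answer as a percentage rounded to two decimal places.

5.19%

π ≈ i − r = 6.39% − 1.2% → 5.19%.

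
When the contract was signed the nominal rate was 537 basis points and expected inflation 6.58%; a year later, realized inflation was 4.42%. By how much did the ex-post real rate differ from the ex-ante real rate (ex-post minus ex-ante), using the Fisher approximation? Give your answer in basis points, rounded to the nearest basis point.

Ex-ante: 5.37% − 6.58% = -1.210%
Ex-post: 5.37% − 4.42% = 0.950%
Difference (ex-post − ex-ante) = 2.1600% → 216 basis points.

216 basis points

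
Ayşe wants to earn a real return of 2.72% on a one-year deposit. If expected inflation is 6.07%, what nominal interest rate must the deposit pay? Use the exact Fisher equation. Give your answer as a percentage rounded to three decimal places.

(1 + i) = (1 + r)(1 + π) = 1.02720 × 1.06070 = 1.08955104
i = 1.08955104 − 1, so the required nominal rate is 8.955%.

8.955%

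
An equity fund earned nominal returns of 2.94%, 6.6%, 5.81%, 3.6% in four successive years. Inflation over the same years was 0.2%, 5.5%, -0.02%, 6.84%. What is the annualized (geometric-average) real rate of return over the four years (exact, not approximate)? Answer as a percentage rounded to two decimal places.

1.59%

Compound the nominal returns: 1.0294 × 1.0660 × 1.0581 × 1.0360 = 1.20289533.
Compound inflation: 1.0020 × 1.0550 × 0.9998 × 1.0684 = 1.12919044.
Deflate: 1.20289533 / 1.12919044 = 1.06527233.
Annualized real rate = 1.06527233^(1/4) − 1 = 1.5933% → 1.59%.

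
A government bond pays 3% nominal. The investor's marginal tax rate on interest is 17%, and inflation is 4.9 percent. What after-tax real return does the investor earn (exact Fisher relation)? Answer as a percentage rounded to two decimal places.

After-tax nominal return = 3% × (1 − 0.17) = 2.4900%.
1 + r = 1.02490 / 1.04900 = 0.977026
After-tax real rate = 0.977026 − 1 → -2.30%.

-2.30%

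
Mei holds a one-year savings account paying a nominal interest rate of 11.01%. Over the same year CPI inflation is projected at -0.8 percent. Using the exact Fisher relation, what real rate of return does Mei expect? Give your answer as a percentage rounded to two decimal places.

1 + r = 1.11010 / 0.99200 = 1.119052
r = 1.119052 − 1 = 11.9052%, i.e. 11.91%.

11.91%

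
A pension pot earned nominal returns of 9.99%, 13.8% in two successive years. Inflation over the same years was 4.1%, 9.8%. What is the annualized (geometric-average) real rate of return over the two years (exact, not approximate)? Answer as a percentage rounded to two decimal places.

4.65%

Compound the nominal returns: 1.0999 × 1.1380 = 1.25168620.
Compound inflation: 1.0410 × 1.0980 = 1.14301800.
Deflate: 1.25168620 / 1.14301800 = 1.09507129.
Annualized real rate = 1.09507129^(1/2) − 1 = 4.6457% → 4.65%.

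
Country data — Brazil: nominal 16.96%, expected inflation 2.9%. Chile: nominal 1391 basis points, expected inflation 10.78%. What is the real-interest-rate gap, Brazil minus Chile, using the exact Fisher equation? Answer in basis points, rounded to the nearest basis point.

1084 basis points

Brazil: (1 + 0.1696)/(1 + 0.0290) − 1 = 13.6638%
Chile: (1 + 0.1391)/(1 + 0.1078) − 1 = 2.8254%
Differential = 13.6638% − 2.8254% = 10.8383% → 1084 basis points.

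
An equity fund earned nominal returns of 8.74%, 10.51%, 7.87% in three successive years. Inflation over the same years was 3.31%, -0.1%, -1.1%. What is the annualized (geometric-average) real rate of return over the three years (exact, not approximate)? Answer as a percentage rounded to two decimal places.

Compound the nominal returns: 1.0874 × 1.1051 × 1.0787 = 1.29625841.
Compound inflation: 1.0331 × 0.9990 × 0.9890 = 1.02071416.
Deflate: 1.29625841 / 1.02071416 = 1.26995241.
Annualized real rate = 1.26995241^(1/3) − 1 = 8.2919% → 8.29%.

8.29%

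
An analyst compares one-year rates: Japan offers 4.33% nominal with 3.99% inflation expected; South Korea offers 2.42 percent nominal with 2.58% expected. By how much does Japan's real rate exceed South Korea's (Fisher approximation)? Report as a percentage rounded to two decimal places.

Japan: 4.33% − 3.99% = 0.340%
South Korea: 2.42% − 2.58% = -0.160%
Differential = 0.500% → 0.50%.

0.50%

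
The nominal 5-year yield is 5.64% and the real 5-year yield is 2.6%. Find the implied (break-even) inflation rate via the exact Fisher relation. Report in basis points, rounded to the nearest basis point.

(1 + π) = (1 + i)/(1 + r) = 1.05640 / 1.02600 = 1.029630
Break-even inflation = 1.029630 − 1 → 296 basis points.

296 basis points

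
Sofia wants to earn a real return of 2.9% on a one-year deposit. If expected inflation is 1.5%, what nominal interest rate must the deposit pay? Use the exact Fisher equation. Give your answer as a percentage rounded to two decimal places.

(1 + i) = (1 + r)(1 + π) = 1.02900 × 1.01500 = 1.044435
i = 1.044435 − 1, so the required nominal rate is 4.44%.

4.44%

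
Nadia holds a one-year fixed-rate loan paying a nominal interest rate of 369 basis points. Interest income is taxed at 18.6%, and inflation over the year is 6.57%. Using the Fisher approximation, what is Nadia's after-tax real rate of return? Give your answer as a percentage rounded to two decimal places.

After-tax nominal return = 3.69% × (1 − 0.186) = 3.00366%.
r ≈ 3.00366% − 6.57% → -3.57%.

-3.57%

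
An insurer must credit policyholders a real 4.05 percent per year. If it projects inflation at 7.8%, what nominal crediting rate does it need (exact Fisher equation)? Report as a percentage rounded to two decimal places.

(1 + i) = (1 + r)(1 + π) = 1.04050 × 1.07800 = 1.121659
i = 1.121659 − 1, so the required nominal rate is 12.17%.

12.17%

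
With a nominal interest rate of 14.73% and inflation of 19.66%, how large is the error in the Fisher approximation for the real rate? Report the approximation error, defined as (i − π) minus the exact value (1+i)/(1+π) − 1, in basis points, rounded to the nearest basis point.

-81 basis points

Approximate: r ≈ 14.730% − 19.660% = -4.9300%
Exact: (1 + 0.1473)/(1 + 0.1966) − 1 = -4.1200%
Error = -4.9300% − (-4.1200%) = -0.8100% → -81 basis points.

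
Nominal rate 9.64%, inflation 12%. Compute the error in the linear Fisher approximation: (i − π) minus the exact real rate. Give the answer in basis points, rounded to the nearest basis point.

-25 basis points

Approximate: r ≈ 9.640% − 12.000% = -2.3600%
Exact: (1 + 0.0964)/(1 + 0.1200) − 1 = -2.1071%
Error = -2.3600% − (-2.1071%) = -0.2529% → -25 basis points.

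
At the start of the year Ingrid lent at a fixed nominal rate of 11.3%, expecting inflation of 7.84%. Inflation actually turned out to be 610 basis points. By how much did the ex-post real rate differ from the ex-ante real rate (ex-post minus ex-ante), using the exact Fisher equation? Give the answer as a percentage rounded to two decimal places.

Ex-ante: (1 + 0.1130)/(1 + 0.0784) − 1 = 3.2085%
Ex-post: (1 + 0.1130)/(1 + 0.0610) − 1 = 4.9010%
Difference (ex-post − ex-ante) = 1.6926% → 1.69%.

1.69%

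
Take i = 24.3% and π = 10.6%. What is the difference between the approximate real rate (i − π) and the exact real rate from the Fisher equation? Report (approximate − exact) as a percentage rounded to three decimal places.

Approximate: r ≈ 24.300% − 10.600% = 13.7000%
Exact: (1 + 0.2430)/(1 + 0.1060) − 1 = 12.3870%
Error = 13.7000% − 12.3870% = 1.3130% → 1.313%.

1.313%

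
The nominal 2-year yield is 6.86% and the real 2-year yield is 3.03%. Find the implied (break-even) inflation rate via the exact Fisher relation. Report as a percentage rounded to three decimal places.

3.717%

(1 + π) = (1 + i)/(1 + r) = 1.06860 / 1.03030 = 1.037174
Break-even inflation = 1.037174 − 1 → 3.717%.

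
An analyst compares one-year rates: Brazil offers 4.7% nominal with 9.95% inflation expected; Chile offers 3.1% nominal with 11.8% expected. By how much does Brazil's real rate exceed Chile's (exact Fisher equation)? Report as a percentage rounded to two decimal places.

Brazil: (1 + 0.0470)/(1 + 0.0995) − 1 = -4.7749%
Chile: (1 + 0.0310)/(1 + 0.1180) − 1 = -7.7818%
Differential = -4.7749% − (-7.7818%) = 3.0069% → 3.01%.

3.01%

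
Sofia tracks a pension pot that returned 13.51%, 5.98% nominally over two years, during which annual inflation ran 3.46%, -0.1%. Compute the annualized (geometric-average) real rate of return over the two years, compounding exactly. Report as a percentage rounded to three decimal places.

Nominal growth factor = 1.1351 × 1.0598 = 1.20297898
Price-level growth factor = 1.0346 × 0.9990 = 1.03356540
Real growth factor = 1.20297898 / 1.03356540 = 1.16391181
Annualized real rate = 1.16391181^(1/2) − 1 = 7.8847% → 7.885%.

7.885%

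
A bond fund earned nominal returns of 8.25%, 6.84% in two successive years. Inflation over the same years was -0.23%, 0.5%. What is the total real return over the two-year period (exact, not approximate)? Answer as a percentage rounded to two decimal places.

Nominal growth factor = 1.0825 × 1.0684 = 1.156543
Price-level growth factor = 0.9977 × 1.0050 = 1.002689
Real growth factor = 1.156543 / 1.002689 = 1.153442
Total real return = 1.153442 − 1 → 15.34%.

15.34%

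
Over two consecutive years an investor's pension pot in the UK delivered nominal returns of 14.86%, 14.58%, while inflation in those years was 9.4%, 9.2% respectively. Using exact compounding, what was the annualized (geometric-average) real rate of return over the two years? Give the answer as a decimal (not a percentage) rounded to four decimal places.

Compound the nominal returns: 1.1486 × 1.1458 = 1.31606588.
Compound inflation: 1.0940 × 1.0920 = 1.19464800.
Deflate: 1.31606588 / 1.19464800 = 1.10163486.
Annualized real rate = 1.10163486^(1/2) − 1 = 4.9588% → 0.0496.

0.0496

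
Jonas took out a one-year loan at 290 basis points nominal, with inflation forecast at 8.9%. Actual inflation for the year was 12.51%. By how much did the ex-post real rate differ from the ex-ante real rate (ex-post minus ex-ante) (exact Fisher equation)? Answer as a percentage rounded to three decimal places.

Ex-ante: (1 + 0.0290)/(1 + 0.0890) − 1 = -5.5096%
Ex-post: (1 + 0.0290)/(1 + 0.1251) − 1 = -8.5415%
Difference (ex-post − ex-ante) = -3.0318% → -3.032%.

-3.032%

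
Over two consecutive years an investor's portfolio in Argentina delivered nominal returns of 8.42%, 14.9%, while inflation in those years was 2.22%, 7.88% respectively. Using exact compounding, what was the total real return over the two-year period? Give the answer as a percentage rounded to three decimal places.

Nominal growth factor = 1.0842 × 1.1490 = 1.245746
Price-level growth factor = 1.0222 × 1.0788 = 1.102749
Real growth factor = 1.245746 / 1.102749 = 1.129673
Total real return = 1.129673 − 1 → 12.967%.

12.967%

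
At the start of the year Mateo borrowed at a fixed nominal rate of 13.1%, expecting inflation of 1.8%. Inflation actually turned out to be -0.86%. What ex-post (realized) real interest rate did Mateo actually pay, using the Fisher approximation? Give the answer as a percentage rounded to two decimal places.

13.96%

Ex-post: 13.1% − (-0.86%) = 13.960%
So the realized real rate is 13.96%.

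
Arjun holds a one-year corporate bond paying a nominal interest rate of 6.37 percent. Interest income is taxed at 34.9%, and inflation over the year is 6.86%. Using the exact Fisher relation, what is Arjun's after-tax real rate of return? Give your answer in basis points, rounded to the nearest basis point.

-254 basis points

After-tax nominal return = 6.37% × (1 − 0.349) = 4.14687%.
1 + r = 1.0414687 / 1.06860 = 0.974610
After-tax real rate = 0.974610 − 1 → -254 basis points.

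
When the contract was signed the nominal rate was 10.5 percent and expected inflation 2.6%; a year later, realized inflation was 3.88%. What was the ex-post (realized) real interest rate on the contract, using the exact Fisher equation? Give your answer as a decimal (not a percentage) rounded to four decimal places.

0.0637

Ex-post: (1 + 0.1050)/(1 + 0.0388) − 1 = 6.3727%
So the realized real rate is 0.0637.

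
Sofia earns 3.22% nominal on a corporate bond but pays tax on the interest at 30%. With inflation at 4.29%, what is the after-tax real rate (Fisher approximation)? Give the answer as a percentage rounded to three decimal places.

-2.036%

After-tax nominal return = 3.22% × (1 − 0.3) = 2.2540%.
r ≈ 2.2540% − 4.29% → -2.036%.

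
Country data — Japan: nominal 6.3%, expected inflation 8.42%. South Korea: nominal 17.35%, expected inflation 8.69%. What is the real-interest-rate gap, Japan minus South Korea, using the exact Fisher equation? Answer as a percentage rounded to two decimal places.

Japan: (1 + 0.0630)/(1 + 0.0842) − 1 = -1.9554%
South Korea: (1 + 0.1735)/(1 + 0.0869) − 1 = 7.9676%
Differential = -1.9554% − 7.9676% = -9.9230% → -9.92%.

-9.92%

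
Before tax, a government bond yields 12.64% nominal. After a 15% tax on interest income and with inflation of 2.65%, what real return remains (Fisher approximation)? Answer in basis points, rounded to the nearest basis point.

After-tax nominal return = 12.64% × (1 − 0.15) = 10.7440%.
r ≈ 10.7440% − 2.65% → 809 basis points.

809 basis points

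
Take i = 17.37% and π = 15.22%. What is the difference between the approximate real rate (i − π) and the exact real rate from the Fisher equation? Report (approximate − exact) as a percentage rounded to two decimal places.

Approximate: r ≈ 17.370% − 15.220% = 2.1500%
Exact: (1 + 0.1737)/(1 + 0.1522) − 1 = 1.8660%
Error = 2.1500% − 1.8660% = 0.2840% → 0.28%.

0.28%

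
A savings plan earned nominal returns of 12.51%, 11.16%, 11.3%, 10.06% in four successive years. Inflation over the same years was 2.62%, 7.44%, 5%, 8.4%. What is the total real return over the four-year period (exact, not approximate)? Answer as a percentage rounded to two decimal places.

Nominal growth factor = 1.1251 × 1.1116 × 1.1130 × 1.1006 = 1.532020
Price-level growth factor = 1.0262 × 1.0744 × 1.0500 × 1.0840 = 1.254922
Real growth factor = 1.532020 / 1.254922 = 1.220809
Total real return = 1.220809 − 1 → 22.08%.

22.08%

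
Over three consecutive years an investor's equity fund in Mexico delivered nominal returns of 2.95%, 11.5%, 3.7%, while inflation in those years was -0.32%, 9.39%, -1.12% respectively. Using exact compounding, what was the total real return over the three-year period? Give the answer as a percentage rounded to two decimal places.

10.40%

Compound the nominal returns: 1.0295 × 1.1150 × 1.0370 = 1.190365.
Compound inflation: 0.9968 × 1.0939 × 0.9888 = 1.078187.
Deflate: 1.190365 / 1.078187 = 1.104043.
Total real return = 1.104043 − 1 → 10.40%.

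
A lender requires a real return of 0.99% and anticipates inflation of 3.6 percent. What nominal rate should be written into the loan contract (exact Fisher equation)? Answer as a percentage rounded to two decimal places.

4.63%

(1 + i) = (1 + r)(1 + π) = 1.00990 × 1.03600 = 1.0462564
i = 1.0462564 − 1, so the required nominal rate is 4.63%.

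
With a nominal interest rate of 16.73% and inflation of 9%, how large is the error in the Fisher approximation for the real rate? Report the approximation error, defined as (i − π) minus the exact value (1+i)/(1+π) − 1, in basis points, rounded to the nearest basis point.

Approximate: r ≈ 16.730% − 9.000% = 7.7300%
Exact: (1 + 0.1673)/(1 + 0.0900) − 1 = 7.0917%
Error = 7.7300% − 7.0917% = 0.6383% → 64 basis points.

64 basis points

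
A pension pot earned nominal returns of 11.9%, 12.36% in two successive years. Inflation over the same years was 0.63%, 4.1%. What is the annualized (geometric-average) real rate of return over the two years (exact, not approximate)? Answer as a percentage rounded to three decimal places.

9.555%

Compound the nominal returns: 1.1190 × 1.1236 = 1.25730840.
Compound inflation: 1.0063 × 1.0410 = 1.04755830.
Deflate: 1.25730840 / 1.04755830 = 1.20022762.
Annualized real rate = 1.20022762^(1/2) − 1 = 9.5549% → 9.555%.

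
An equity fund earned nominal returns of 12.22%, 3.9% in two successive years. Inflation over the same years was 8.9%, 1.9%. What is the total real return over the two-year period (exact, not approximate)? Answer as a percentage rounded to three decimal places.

Compound the nominal returns: 1.1222 × 1.0390 = 1.165966.
Compound inflation: 1.0890 × 1.0190 = 1.109691.
Deflate: 1.165966 / 1.109691 = 1.050712.
Total real return = 1.050712 − 1 → 5.071%.

5.071%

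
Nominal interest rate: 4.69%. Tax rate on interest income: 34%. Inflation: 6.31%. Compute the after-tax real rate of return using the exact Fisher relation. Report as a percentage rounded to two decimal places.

-3.02%

After-tax nominal return = 4.69% × (1 − 0.34) = 3.0954%.
1 + r = 1.030954 / 1.06310 = 0.969762
After-tax real rate = 0.969762 − 1 → -3.02%.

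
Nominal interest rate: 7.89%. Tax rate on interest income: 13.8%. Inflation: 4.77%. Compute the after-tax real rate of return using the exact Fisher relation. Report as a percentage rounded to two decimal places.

1.94%

After-tax nominal return = 7.89% × (1 − 0.138) = 6.80118%.
1 + r = 1.0680118 / 1.04770 = 1.019387
After-tax real rate = 1.019387 − 1 → 1.94%.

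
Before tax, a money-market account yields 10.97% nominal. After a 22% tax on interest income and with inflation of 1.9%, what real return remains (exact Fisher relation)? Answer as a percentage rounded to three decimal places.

6.532%

After-tax nominal return = 10.97% × (1 − 0.22) = 8.5566%.
1 + r = 1.085566 / 1.01900 = 1.0653248
After-tax real rate = 1.0653248 − 1 → 6.532%.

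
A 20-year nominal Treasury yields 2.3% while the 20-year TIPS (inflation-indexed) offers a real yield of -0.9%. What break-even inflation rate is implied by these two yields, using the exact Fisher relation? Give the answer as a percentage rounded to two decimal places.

3.23%

(1 + π) = (1 + i)/(1 + r) = 1.02300 / 0.99100 = 1.032291
Break-even inflation = 1.032291 − 1 → 3.23%.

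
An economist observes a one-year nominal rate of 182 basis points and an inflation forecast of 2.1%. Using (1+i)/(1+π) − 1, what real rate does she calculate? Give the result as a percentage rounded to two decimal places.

-0.27%

By the Fisher equation, 1 + r = (1 + i)/(1 + π).
1 + r = 1.01820 / 1.02100 = 0.997258
r = 0.997258 − 1 = -0.2742%, i.e. -0.27%.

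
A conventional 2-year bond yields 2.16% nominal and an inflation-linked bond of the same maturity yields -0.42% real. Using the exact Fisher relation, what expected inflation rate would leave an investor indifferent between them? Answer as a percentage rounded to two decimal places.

(1 + π) = (1 + i)/(1 + r) = 1.02160 / 0.99580 = 1.025909
Break-even inflation = 1.025909 − 1 → 2.59%.

2.59%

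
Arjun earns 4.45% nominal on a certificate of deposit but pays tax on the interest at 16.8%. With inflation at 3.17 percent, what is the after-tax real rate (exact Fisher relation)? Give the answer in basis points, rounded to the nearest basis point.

After-tax nominal return = 4.45% × (1 − 0.168) = 3.7024%.
1 + r = 1.037024 / 1.03170 = 1.005160
After-tax real rate = 1.005160 − 1 → 52 basis points.

52 basis points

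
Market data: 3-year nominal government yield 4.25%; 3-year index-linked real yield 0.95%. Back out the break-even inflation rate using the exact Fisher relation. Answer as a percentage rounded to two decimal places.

(1 + π) = (1 + i)/(1 + r) = 1.04250 / 1.00950 = 1.032689
Break-even inflation = 1.032689 − 1 → 3.27%.

3.27%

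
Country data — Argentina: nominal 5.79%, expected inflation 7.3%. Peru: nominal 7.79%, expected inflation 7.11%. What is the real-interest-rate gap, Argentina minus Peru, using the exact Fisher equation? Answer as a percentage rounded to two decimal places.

-2.04%

Argentina: (1 + 0.0579)/(1 + 0.0730) − 1 = -1.4073%
Peru: (1 + 0.0779)/(1 + 0.0711) − 1 = 0.6349%
Differential = -1.4073% − 0.6349% = -2.0421% → -2.04%.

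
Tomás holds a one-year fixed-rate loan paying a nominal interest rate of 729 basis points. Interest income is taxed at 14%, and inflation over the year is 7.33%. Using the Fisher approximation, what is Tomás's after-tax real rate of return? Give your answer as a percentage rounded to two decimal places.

-1.06%

After-tax nominal return = 7.29% × (1 − 0.14) = 6.2694%.
r ≈ 6.2694% − 7.33% → -1.06%.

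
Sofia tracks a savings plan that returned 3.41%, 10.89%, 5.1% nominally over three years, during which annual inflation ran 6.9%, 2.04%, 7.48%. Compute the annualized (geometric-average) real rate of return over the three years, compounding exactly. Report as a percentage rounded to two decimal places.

Compound the nominal returns: 1.0341 × 1.1089 × 1.0510 = 1.20519588.
Compound inflation: 1.0690 × 1.0204 × 1.0748 = 1.17240001.
Deflate: 1.20519588 / 1.17240001 = 1.02797328.
Annualized real rate = 1.02797328^(1/3) − 1 = 0.9239% → 0.92%.

0.92%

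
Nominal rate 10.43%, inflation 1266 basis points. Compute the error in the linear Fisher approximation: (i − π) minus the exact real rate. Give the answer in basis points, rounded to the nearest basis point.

-25 basis points

Approximate: r ≈ 10.430% − 12.660% = -2.2300%
Exact: (1 + 0.1043)/(1 + 0.1266) − 1 = -1.9794%
Error = -2.2300% − (-1.9794%) = -0.2506% → -25 basis points.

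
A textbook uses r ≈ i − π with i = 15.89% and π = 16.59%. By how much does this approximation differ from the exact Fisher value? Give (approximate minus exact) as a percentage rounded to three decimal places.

Approximate: r ≈ 15.890% − 16.590% = -0.7000%
Exact: (1 + 0.1589)/(1 + 0.1659) − 1 = -0.6004%
Error = -0.7000% − (-0.6004%) = -0.0996% → -0.100%.

-0.100%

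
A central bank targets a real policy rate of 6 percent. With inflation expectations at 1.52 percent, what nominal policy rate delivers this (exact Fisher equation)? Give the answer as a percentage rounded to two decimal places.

7.61%

(1 + i) = (1 + r)(1 + π) = 1.06000 × 1.01520 = 1.076112
i = 1.076112 − 1, so the required nominal rate is 7.61%.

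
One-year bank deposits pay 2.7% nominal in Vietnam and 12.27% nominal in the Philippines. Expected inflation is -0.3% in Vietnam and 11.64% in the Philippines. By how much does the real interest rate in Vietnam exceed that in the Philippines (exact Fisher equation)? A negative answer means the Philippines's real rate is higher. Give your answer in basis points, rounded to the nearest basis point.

Vietnam: (1 + 0.0270)/(1 − 0.0030) − 1 = 3.0090%
The Philippines: (1 + 0.1227)/(1 + 0.1164) − 1 = 0.5643%
Differential = 3.0090% − 0.5643% = 2.4447% → 244 basis points.

244 basis points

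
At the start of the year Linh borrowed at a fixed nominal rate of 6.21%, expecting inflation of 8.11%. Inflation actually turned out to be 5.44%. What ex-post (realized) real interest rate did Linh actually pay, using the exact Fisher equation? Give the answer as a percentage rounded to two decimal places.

Ex-post: (1 + 0.0621)/(1 + 0.0544) − 1 = 0.7303%
So the realized real rate is 0.73%.

0.73%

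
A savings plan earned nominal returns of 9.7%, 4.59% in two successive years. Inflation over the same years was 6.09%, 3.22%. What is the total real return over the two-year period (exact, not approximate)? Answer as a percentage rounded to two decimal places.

4.78%

Nominal growth factor = 1.0970 × 1.0459 = 1.147352
Price-level growth factor = 1.0609 × 1.0322 = 1.095061
Real growth factor = 1.147352 / 1.095061 = 1.047752
Total real return = 1.047752 − 1 → 4.78%.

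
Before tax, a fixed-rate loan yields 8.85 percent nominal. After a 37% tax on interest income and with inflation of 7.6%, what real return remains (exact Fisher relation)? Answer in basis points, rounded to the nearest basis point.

After-tax nominal return = 8.85% × (1 − 0.37) = 5.5755%.
1 + r = 1.055755 / 1.07600 = 0.981185
After-tax real rate = 0.981185 − 1 → -188 basis points.

-188 basis points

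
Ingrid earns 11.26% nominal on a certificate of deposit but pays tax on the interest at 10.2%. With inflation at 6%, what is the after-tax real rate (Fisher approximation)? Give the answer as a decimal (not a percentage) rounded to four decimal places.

After-tax nominal return = 11.26% × (1 − 0.102) = 10.11148%.
r ≈ 10.11148% − 6% → 0.0411.

0.0411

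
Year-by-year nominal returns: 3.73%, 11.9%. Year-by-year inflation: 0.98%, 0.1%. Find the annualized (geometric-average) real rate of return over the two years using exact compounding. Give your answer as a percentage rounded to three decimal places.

Nominal growth factor = 1.0373 × 1.1190 = 1.16073870
Price-level growth factor = 1.0098 × 1.0010 = 1.01080980
Real growth factor = 1.16073870 / 1.01080980 = 1.14832553
Annualized real rate = 1.14832553^(1/2) − 1 = 7.1600% → 7.160%.

7.160%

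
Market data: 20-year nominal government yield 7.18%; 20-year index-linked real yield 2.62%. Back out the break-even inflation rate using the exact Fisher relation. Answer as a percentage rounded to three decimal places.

(1 + π) = (1 + i)/(1 + r) = 1.07180 / 1.02620 = 1.044436
Break-even inflation = 1.044436 − 1 → 4.444%.

4.444%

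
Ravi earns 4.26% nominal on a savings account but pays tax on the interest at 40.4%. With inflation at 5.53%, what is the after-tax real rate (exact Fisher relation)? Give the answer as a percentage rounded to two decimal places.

After-tax nominal return = 4.26% × (1 − 0.404) = 2.53896%.
1 + r = 1.0253896 / 1.05530 = 0.971657
After-tax real rate = 0.971657 − 1 → -2.83%.

-2.83%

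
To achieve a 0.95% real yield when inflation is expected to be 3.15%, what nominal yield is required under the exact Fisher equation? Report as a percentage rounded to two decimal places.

(1 + i) = (1 + r)(1 + π) = 1.00950 × 1.03150 = 1.04129925
i = 1.04129925 − 1, so the required nominal rate is 4.13%.

4.13%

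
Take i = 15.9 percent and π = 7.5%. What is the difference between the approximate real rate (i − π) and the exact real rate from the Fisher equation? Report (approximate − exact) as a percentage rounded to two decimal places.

0.59%

Approximate: r ≈ 15.900% − 7.500% = 8.4000%
Exact: (1 + 0.1590)/(1 + 0.0750) − 1 = 7.8140%
Error = 8.4000% − 7.8140% = 0.5860% → 0.59%.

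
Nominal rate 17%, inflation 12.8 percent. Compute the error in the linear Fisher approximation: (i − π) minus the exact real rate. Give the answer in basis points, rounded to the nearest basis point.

48 basis points

Approximate: r ≈ 17.000% − 12.800% = 4.2000%
Exact: (1 + 0.1700)/(1 + 0.1280) − 1 = 3.7234%
Error = 4.2000% − 3.7234% = 0.4766% → 48 basis points.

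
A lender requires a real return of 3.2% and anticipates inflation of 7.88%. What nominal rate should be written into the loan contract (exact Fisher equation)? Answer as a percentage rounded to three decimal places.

(1 + i) = (1 + r)(1 + π) = 1.03200 × 1.07880 = 1.1133216
i = 1.1133216 − 1, so the required nominal rate is 11.332%.

11.332%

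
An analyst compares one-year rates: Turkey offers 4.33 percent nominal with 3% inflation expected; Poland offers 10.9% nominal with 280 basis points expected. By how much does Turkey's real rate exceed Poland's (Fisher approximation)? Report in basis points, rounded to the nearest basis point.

-677 basis points

Turkey: 4.33% − 3% = 1.330%
Poland: 10.9% − 2.8% = 8.100%
Differential = -6.770% → -677 basis points.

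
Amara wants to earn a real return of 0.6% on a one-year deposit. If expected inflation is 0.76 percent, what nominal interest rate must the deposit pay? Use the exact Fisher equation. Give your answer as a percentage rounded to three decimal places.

1.365%

(1 + i) = (1 + r)(1 + π) = 1.00600 × 1.00760 = 1.0136456
i = 1.0136456 − 1, so the required nominal rate is 1.365%.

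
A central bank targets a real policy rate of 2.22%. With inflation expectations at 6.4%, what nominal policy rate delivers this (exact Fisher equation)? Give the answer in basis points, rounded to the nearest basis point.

(1 + i) = (1 + r)(1 + π) = 1.02220 × 1.06400 = 1.0876208
i = 1.0876208 − 1, so the required nominal rate is 876 basis points.

876 basis points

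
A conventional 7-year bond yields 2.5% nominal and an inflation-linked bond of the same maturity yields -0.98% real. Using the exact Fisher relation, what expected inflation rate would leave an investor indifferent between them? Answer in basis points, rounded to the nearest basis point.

(1 + π) = (1 + i)/(1 + r) = 1.02500 / 0.99020 = 1.035144
Break-even inflation = 1.035144 − 1 → 351 basis points.

351 basis points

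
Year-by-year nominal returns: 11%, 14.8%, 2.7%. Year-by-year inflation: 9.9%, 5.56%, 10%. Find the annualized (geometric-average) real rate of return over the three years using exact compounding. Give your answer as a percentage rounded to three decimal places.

0.844%

Nominal growth factor = 1.1100 × 1.1480 × 1.0270 = 1.30868556
Price-level growth factor = 1.0990 × 1.0556 × 1.1000 = 1.27611484
Real growth factor = 1.30868556 / 1.27611484 = 1.02552335
Annualized real rate = 1.02552335^(1/3) − 1 = 0.8436% → 0.844%.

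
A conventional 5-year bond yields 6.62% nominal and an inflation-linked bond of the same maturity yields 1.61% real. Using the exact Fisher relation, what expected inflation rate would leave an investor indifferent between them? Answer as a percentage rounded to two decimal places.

4.93%

(1 + π) = (1 + i)/(1 + r) = 1.06620 / 1.01610 = 1.049306
Break-even inflation = 1.049306 − 1 → 4.93%.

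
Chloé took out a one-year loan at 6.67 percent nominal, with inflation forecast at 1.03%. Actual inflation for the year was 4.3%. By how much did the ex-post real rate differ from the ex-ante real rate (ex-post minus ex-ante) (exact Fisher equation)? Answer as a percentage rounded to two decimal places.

Ex-ante: (1 + 0.0667)/(1 + 0.0103) − 1 = 5.5825%
Ex-post: (1 + 0.0667)/(1 + 0.0430) − 1 = 2.2723%
Difference (ex-post − ex-ante) = -3.3102% → -3.31%.

-3.31%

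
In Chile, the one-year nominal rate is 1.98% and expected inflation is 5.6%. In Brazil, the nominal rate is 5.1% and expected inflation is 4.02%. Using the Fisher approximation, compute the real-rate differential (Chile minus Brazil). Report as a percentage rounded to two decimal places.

Chile: 1.98% − 5.6% = -3.620%
Brazil: 5.1% − 4.02% = 1.080%
Differential = -4.700% → -4.70%.

-4.70%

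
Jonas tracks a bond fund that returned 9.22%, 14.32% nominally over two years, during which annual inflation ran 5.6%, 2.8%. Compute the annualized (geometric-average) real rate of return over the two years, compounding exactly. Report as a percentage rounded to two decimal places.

Compound the nominal returns: 1.0922 × 1.1432 = 1.24860304.
Compound inflation: 1.0560 × 1.0280 = 1.08556800.
Deflate: 1.24860304 / 1.08556800 = 1.15018409.
Annualized real rate = 1.15018409^(1/2) − 1 = 7.2466% → 7.25%.

7.25%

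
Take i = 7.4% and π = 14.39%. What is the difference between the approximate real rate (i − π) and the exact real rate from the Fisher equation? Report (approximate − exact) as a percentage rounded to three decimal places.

-0.879%

Approximate: r ≈ 7.400% − 14.390% = -6.9900%
Exact: (1 + 0.0740)/(1 + 0.1439) − 1 = -6.1107%
Error = -6.9900% − (-6.1107%) = -0.8793% → -0.879%.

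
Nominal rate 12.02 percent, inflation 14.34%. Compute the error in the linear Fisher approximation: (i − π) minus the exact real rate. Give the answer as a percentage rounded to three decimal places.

-0.291%

Approximate: r ≈ 12.020% − 14.340% = -2.3200%
Exact: (1 + 0.1202)/(1 + 0.1434) − 1 = -2.0290%
Error = -2.3200% − (-2.0290%) = -0.2910% → -0.291%.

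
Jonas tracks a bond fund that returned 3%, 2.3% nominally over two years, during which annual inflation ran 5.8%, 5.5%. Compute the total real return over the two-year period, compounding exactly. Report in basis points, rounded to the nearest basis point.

Nominal growth factor = 1.0300 × 1.0230 = 1.053690
Price-level growth factor = 1.0580 × 1.0550 = 1.116190
Real growth factor = 1.053690 / 1.116190 = 0.944006
Total real return = 0.944006 − 1 → -560 basis points.

-560 basis points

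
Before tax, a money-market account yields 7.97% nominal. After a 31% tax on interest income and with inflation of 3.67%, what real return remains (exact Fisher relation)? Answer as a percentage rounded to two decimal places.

1.76%

After-tax nominal return = 7.97% × (1 − 0.31) = 5.4993%.
1 + r = 1.054993 / 1.03670 = 1.017645
After-tax real rate = 1.017645 − 1 → 1.76%.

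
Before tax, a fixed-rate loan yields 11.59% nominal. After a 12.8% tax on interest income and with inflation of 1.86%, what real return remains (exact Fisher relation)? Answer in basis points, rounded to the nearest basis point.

After-tax nominal return = 11.59% × (1 − 0.128) = 10.10648%.
1 + r = 1.1010648 / 1.01860 = 1.080959
After-tax real rate = 1.080959 − 1 → 810 basis points.

810 basis points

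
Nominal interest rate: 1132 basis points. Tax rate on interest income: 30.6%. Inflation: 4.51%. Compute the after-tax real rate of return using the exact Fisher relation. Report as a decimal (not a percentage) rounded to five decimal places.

After-tax nominal return = 11.32% × (1 − 0.306) = 7.85608%.
1 + r = 1.0785608 / 1.04510 = 1.032017
After-tax real rate = 1.032017 − 1 → 0.03202.

0.03202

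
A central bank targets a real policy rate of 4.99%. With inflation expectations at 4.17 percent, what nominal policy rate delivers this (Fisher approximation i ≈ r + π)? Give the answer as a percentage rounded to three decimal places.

9.160%

i ≈ r + π = 4.99% + 4.17% = 9.160%.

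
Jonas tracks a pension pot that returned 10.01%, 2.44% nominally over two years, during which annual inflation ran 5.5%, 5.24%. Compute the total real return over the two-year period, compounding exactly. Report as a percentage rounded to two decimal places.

Compound the nominal returns: 1.1001 × 1.0244 = 1.126942.
Compound inflation: 1.0550 × 1.0524 = 1.110282.
Deflate: 1.126942 / 1.110282 = 1.015006.
Total real return = 1.015006 − 1 → 1.50%.

1.50%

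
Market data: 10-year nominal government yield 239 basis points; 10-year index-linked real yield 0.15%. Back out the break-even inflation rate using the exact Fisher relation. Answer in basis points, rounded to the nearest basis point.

(1 + π) = (1 + i)/(1 + r) = 1.02390 / 1.00150 = 1.022366
Break-even inflation = 1.022366 − 1 → 224 basis points.

224 basis points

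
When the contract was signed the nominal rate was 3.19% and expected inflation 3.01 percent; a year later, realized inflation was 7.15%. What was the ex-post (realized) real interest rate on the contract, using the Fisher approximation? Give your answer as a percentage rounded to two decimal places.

Ex-post: 3.19% − 7.15% = -3.960%
So the realized real rate is -3.96%.

-3.96%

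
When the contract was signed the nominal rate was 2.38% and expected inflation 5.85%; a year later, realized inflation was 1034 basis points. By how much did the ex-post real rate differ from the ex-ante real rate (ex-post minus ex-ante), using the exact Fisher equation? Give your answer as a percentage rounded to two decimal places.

-3.94%

Ex-ante: (1 + 0.0238)/(1 + 0.0585) − 1 = -3.2782%
Ex-post: (1 + 0.0238)/(1 + 0.1034) − 1 = -7.2141%
Difference (ex-post − ex-ante) = -3.9358% → -3.94%.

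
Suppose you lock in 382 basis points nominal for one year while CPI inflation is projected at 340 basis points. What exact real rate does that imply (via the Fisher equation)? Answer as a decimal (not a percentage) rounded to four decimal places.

0.0041

By the Fisher equation, 1 + r = (1 + i)/(1 + π).
1 + r = 1.03820 / 1.03400 = 1.004062
r = 1.004062 − 1 = 0.4062%, i.e. 0.0041.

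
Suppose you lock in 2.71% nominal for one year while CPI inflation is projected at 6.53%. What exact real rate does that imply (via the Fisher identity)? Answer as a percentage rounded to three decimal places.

By the Fisher identity, 1 + r = (1 + i)/(1 + π).
1 + r = 1.02710 / 1.06530 = 0.964142
r = 0.964142 − 1 = -3.5858%, i.e. -3.586%.

-3.586%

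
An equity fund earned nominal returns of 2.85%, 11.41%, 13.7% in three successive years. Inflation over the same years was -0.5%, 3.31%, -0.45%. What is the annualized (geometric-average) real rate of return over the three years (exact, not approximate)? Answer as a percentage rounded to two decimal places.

Nominal growth factor = 1.0285 × 1.1141 × 1.1370 = 1.30283355
Price-level growth factor = 0.9950 × 1.0331 × 0.9955 = 1.02330879
Real growth factor = 1.30283355 / 1.02330879 = 1.27315778
Annualized real rate = 1.27315778^(1/3) − 1 = 8.3829% → 8.38%.

8.38%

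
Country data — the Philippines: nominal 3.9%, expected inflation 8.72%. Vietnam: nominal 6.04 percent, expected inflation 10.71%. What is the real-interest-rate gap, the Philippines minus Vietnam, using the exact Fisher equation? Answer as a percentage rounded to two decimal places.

-0.22%

The Philippines: (1 + 0.0390)/(1 + 0.0872) − 1 = -4.4334%
Vietnam: (1 + 0.0604)/(1 + 0.1071) − 1 = -4.2182%
Differential = -4.4334% − (-4.2182%) = -0.2152% → -0.22%.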